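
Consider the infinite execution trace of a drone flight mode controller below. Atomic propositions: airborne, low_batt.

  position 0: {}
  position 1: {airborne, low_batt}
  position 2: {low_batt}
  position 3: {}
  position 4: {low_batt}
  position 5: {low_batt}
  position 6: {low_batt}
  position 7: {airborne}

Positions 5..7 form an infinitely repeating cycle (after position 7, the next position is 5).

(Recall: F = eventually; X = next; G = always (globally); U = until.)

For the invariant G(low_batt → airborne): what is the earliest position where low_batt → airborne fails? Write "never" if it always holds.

2

Check low_batt → airborne at each position in order: 0 ✓, 1 ✓.
At position 2 the labels are {low_batt}, so low_batt → airborne is false there. This is the first violation.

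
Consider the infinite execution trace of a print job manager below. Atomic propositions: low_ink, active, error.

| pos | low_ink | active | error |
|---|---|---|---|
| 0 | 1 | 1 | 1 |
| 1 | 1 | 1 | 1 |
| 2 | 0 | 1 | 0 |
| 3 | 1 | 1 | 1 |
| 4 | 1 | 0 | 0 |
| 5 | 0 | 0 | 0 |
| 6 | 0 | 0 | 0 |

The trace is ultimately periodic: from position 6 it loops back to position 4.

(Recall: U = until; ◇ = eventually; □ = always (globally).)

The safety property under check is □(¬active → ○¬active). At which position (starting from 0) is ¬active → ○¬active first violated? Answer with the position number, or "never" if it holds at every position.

never

¬active → ○¬active holds at every position 0..6, and those are all the positions the trace ever visits, so the invariant □(¬active → ○¬active) is never violated.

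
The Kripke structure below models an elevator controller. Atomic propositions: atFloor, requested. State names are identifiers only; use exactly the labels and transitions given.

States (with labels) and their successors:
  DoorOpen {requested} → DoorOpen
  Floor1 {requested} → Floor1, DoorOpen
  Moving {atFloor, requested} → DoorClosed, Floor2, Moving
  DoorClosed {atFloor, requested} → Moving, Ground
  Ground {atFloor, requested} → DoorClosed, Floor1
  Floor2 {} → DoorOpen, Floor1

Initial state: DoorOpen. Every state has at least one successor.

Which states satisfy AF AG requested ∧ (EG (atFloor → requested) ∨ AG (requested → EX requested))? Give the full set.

{DoorOpen, Floor1, Floor2}

States satisfying AG requested: {DoorOpen, Floor1}.
States satisfying AF AG requested: {DoorOpen, Floor1, Floor2}.
States satisfying atFloor → requested: {DoorOpen, Floor1, Moving, DoorClosed, Ground, Floor2}.
States satisfying EG (atFloor → requested): {DoorOpen, Floor1, Moving, DoorClosed, Ground, Floor2}.
States satisfying requested → EX requested: {DoorOpen, Floor1, Moving, DoorClosed, Ground, Floor2}.
States satisfying AG (requested → EX requested): {DoorOpen, Floor1, Moving, DoorClosed, Ground, Floor2}.
States satisfying AF AG requested ∧ (EG (atFloor → requested) ∨ AG (requested → EX requested)): {DoorOpen, Floor1, Floor2}.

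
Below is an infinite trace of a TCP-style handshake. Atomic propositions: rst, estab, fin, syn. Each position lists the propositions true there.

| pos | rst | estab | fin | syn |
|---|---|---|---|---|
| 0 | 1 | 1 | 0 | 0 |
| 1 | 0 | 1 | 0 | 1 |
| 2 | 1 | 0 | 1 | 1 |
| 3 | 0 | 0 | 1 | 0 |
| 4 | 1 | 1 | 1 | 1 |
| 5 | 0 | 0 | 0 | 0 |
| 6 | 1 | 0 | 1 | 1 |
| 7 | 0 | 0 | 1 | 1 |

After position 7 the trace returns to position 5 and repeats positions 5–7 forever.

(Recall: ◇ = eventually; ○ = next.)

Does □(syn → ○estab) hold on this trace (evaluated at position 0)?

syn → ○estab must hold at every position from 0 onward. It fails at position 1, so □(syn → ○estab) is false.
Positions where syn holds: 1, 2, 4, 6, 7.
Check ○estab at each: 1→fails, 2→fails, 4→fails, 6→fails, 7→fails.

Violated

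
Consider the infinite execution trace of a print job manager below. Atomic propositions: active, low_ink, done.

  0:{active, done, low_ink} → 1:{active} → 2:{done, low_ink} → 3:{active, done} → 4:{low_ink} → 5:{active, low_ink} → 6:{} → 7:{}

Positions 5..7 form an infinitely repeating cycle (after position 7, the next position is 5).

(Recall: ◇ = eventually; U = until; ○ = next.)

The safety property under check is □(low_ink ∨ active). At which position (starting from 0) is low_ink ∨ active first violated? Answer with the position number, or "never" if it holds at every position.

6

Check low_ink ∨ active at each position in order: 0 ✓, 1 ✓, 2 ✓, 3 ✓, 4 ✓, 5 ✓.
At position 6 the labels are {}, so low_ink ∨ active is false there. This is the first violation.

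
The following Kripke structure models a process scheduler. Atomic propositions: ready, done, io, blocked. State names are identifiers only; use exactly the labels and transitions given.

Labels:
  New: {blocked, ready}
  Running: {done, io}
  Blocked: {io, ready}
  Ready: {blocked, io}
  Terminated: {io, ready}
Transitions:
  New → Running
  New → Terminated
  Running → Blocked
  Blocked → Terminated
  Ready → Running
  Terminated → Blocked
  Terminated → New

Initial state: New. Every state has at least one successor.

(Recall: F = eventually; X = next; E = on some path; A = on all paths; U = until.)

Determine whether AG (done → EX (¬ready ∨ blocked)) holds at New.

States satisfying done → EX (¬ready ∨ blocked): {New, Blocked, Ready, Terminated}.
States satisfying AG (done → EX (¬ready ∨ blocked)): ∅.
Running is reachable from New and violates done → EX (¬ready ∨ blocked), so AG fails at New.
New ∉ Sat(AG (done → EX (¬ready ∨ blocked))).

Does not hold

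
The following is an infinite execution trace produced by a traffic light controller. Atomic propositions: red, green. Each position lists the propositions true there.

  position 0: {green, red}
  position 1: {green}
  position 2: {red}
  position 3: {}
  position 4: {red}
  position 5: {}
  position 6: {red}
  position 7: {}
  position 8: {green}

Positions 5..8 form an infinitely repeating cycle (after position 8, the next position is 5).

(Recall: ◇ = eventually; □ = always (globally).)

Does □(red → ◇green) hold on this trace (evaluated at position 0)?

red → ◇green holds at every position 0..8, and those are all positions ever visited, so □(red → ◇green) holds.
Positions where red holds: 0, 2, 4, 6.
Check ◇green at each: 0→ok, 2→ok, 4→ok, 6→ok.

Yes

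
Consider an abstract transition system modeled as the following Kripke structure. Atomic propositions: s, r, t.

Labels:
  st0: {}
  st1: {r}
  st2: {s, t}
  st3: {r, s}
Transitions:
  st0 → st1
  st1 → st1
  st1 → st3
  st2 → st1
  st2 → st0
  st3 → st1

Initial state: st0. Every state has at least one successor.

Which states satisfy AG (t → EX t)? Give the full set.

{st0, st1, st3}

States satisfying t → EX t: {st0, st1, st3}.
States satisfying AG (t → EX t): {st0, st1, st3}.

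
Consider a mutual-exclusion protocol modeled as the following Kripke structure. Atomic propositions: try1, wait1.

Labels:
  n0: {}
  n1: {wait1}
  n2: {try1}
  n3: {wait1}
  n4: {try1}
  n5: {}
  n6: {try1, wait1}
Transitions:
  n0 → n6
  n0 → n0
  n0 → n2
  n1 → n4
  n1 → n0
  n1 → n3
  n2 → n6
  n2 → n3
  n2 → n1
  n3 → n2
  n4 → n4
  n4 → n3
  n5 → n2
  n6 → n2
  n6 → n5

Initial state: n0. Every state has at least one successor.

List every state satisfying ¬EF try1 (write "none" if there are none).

States satisfying try1: {n2, n4, n6}.
States satisfying EF try1: {n0, n1, n2, n3, n4, n5, n6}.
States satisfying ¬EF try1: ∅.

none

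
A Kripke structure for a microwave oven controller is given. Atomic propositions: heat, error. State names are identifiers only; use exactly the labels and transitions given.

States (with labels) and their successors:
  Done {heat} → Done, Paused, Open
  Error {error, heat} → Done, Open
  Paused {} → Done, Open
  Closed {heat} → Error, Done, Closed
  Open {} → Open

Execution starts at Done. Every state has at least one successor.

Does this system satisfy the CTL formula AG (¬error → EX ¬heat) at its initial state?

States satisfying ¬error → EX ¬heat: {Done, Error, Paused, Open}.
States satisfying AG (¬error → EX ¬heat): {Done, Error, Paused, Open}.
Every state reachable from Done satisfies ¬error → EX ¬heat.
Done ∈ Sat(AG (¬error → EX ¬heat)).

Satisfied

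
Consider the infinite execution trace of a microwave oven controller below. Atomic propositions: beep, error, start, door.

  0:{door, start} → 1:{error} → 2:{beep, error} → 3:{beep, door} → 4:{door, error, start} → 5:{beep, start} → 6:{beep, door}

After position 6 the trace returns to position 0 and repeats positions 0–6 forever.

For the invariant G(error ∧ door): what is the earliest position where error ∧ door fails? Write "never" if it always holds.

At position 0 the labels are {door, start}, so error ∧ door is false there. This is the first violation.

0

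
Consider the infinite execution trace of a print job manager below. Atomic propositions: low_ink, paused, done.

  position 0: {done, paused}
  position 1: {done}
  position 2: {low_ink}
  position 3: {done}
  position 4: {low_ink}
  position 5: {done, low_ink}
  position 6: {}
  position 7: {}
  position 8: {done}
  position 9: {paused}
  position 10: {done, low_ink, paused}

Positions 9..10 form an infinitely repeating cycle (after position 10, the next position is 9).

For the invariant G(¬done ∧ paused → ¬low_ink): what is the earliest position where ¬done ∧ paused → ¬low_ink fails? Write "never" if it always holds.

¬done ∧ paused → ¬low_ink holds at every position 0..10, and those are all the positions the trace ever visits, so the invariant G(¬done ∧ paused → ¬low_ink) is never violated.

never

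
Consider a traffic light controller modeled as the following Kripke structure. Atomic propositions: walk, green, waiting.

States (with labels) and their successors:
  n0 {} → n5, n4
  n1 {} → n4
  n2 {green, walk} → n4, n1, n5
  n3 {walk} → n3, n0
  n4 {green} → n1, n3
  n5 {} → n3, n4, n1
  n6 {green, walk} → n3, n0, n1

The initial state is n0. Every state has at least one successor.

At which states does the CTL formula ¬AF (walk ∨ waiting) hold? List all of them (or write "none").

States satisfying walk ∨ waiting: {n2, n3, n6}.
States satisfying AF (walk ∨ waiting): {n2, n3, n6}.
States satisfying ¬AF (walk ∨ waiting): {n0, n1, n4, n5}.

{n0, n1, n4, n5}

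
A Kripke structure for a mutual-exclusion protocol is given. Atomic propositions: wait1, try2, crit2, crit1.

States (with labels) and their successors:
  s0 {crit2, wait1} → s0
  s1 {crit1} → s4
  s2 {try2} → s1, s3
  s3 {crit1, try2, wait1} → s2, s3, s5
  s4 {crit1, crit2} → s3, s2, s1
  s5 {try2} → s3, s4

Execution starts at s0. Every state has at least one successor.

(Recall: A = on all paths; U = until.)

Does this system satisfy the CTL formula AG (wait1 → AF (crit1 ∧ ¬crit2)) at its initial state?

Does not hold

States satisfying wait1 → AF (crit1 ∧ ¬crit2): {s1, s2, s3, s4, s5}.
States satisfying AG (wait1 → AF (crit1 ∧ ¬crit2)): {s1, s2, s3, s4, s5}.
s0 is reachable from s0 and violates wait1 → AF (crit1 ∧ ¬crit2), so AG fails at s0.
s0 ∉ Sat(AG (wait1 → AF (crit1 ∧ ¬crit2))).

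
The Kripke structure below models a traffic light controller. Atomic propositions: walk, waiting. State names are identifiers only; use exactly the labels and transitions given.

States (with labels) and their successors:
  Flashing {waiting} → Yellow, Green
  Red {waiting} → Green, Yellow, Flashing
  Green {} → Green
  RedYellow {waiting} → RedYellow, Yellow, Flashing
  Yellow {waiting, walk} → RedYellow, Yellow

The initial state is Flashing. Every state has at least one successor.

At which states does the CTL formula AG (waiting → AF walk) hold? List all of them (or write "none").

States satisfying waiting → AF walk: {Green, Yellow}.
States satisfying AG (waiting → AF walk): {Green}.

{Green}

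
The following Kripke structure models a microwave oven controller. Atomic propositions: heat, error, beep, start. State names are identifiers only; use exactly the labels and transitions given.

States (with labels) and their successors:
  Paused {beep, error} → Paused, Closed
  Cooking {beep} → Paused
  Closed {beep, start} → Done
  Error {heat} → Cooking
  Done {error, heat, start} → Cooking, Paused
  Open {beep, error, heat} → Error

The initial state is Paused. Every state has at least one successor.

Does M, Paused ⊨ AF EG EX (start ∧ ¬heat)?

Yes

States satisfying EG EX (start ∧ ¬heat): {Paused}.
States satisfying AF EG EX (start ∧ ¬heat): {Paused, Cooking, Closed, Error, Done, Open}.
Paused ∈ Sat(AF EG EX (start ∧ ¬heat)).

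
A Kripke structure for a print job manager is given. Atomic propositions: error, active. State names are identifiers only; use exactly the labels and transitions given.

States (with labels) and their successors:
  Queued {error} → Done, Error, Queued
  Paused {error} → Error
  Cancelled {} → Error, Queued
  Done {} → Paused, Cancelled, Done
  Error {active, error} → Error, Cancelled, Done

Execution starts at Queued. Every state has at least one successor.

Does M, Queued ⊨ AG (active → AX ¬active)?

No

States satisfying active → AX ¬active: {Queued, Paused, Cancelled, Done}.
States satisfying AG (active → AX ¬active): ∅.
Error is reachable from Queued and violates active → AX ¬active, so AG fails at Queued.
Queued ∉ Sat(AG (active → AX ¬active)).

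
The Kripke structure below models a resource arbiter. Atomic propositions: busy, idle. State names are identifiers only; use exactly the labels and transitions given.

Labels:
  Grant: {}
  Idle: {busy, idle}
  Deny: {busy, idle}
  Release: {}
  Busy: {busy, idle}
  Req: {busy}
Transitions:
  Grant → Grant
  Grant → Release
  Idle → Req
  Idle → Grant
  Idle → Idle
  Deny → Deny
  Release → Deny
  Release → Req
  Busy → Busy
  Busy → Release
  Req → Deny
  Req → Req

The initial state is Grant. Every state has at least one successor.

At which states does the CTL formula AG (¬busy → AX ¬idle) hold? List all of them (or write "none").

{Deny, Req}

States satisfying ¬busy → AX ¬idle: {Grant, Idle, Deny, Busy, Req}.
States satisfying AG (¬busy → AX ¬idle): {Deny, Req}.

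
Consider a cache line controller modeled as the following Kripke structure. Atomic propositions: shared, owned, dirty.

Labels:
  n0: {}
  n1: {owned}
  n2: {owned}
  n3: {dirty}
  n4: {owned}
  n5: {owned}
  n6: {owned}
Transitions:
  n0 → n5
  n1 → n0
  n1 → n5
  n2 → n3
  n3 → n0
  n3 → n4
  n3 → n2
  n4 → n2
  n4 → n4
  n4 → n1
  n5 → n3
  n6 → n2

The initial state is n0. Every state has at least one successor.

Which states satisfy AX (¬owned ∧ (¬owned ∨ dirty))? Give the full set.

States satisfying ¬owned ∧ (¬owned ∨ dirty): {n0, n3}.
States satisfying AX (¬owned ∧ (¬owned ∨ dirty)): {n2, n5}.

{n2, n5}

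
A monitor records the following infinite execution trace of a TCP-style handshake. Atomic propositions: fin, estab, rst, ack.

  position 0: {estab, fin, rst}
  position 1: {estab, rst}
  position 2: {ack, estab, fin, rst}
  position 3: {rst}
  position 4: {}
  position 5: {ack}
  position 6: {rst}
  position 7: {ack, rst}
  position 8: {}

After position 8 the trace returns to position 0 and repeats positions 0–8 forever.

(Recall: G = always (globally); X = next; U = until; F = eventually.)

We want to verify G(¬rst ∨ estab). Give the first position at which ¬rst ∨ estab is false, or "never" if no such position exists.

Check ¬rst ∨ estab at each position in order: 0 ✓, 1 ✓, 2 ✓.
At position 3 the labels are {rst}, so ¬rst ∨ estab is false there. This is the first violation.

3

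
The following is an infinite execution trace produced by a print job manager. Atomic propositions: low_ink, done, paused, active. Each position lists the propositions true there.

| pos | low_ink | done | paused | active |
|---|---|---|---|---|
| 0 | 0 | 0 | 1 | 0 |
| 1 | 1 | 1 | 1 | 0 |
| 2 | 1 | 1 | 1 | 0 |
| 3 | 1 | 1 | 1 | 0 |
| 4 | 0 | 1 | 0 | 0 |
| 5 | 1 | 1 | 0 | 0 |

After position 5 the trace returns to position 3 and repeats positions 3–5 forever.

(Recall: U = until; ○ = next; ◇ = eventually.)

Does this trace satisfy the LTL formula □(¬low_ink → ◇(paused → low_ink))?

Yes

¬low_ink → ◇(paused → low_ink) holds at every position 0..5, and those are all positions ever visited, so □(¬low_ink → ◇(paused → low_ink)) holds.
Positions where ¬low_ink holds: 0, 4.
Check ◇(paused → low_ink) at each: 0→ok, 4→ok.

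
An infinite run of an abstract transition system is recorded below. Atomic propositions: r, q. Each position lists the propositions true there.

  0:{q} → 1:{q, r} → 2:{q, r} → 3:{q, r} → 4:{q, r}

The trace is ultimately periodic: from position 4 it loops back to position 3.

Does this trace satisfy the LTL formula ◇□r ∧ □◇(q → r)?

□r holds at position 1, which is reachable from 0, so ◇□r holds.
◇(q → r) holds at every position 0..4, and those are all positions ever visited, so □◇(q → r) holds.
At position 0: ◇□r is true; □◇(q → r) is true; so ◇□r ∧ □◇(q → r) is true.

Holds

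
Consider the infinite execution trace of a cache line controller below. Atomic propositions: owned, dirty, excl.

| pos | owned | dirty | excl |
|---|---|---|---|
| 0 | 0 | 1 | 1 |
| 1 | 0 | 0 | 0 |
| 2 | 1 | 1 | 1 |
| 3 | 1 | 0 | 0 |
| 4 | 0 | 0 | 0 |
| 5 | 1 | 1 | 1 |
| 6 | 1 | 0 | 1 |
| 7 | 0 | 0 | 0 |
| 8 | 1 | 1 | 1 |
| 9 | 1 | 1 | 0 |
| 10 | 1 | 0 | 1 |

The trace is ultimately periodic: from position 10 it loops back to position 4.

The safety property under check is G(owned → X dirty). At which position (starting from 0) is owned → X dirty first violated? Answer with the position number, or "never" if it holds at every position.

2

Check owned → X dirty at each position in order: 0 ✓, 1 ✓.
At position 2 the labels are {dirty, excl, owned} and the next position 3 has {owned}, so owned → X dirty is false there. This is the first violation.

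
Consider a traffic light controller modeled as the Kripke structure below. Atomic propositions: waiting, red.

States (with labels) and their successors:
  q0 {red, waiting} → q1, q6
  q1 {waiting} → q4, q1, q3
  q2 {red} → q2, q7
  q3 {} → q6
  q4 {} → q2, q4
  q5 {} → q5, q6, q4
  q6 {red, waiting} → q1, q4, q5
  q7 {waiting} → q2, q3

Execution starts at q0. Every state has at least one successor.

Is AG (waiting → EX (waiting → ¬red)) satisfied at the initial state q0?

Holds

States satisfying waiting → EX (waiting → ¬red): {q0, q1, q2, q3, q4, q5, q6, q7}.
States satisfying AG (waiting → EX (waiting → ¬red)): {q0, q1, q2, q3, q4, q5, q6, q7}.
Every state reachable from q0 satisfies waiting → EX (waiting → ¬red).
q0 ∈ Sat(AG (waiting → EX (waiting → ¬red))).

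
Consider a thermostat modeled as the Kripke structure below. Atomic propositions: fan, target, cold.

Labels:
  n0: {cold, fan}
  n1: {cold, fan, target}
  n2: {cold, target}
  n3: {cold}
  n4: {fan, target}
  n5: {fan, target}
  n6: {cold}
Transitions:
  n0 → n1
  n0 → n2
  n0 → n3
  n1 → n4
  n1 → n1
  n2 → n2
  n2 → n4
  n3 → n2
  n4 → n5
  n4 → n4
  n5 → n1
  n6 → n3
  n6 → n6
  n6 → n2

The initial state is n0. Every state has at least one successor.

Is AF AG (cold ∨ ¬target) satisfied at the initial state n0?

States satisfying AG (cold ∨ ¬target): ∅.
States satisfying AF AG (cold ∨ ¬target): ∅.
There is a path from n0 along which AG (cold ∨ ¬target) never holds.
n0 ∉ Sat(AF AG (cold ∨ ¬target)).

Does not hold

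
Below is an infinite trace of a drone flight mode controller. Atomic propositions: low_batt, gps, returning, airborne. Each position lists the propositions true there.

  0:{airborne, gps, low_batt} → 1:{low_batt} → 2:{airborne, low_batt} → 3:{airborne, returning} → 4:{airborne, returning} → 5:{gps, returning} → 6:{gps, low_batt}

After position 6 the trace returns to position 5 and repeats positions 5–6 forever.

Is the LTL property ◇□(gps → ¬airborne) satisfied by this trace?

□(gps → ¬airborne) holds at position 1, which is reachable from 0, so ◇□(gps → ¬airborne) holds.

Satisfied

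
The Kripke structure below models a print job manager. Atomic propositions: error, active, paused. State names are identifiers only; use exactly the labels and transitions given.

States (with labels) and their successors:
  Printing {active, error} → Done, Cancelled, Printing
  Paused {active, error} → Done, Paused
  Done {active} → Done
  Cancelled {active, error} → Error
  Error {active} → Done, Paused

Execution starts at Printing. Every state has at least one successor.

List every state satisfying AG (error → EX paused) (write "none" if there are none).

{Done}

States satisfying error → EX paused: {Done, Error}.
States satisfying AG (error → EX paused): {Done}.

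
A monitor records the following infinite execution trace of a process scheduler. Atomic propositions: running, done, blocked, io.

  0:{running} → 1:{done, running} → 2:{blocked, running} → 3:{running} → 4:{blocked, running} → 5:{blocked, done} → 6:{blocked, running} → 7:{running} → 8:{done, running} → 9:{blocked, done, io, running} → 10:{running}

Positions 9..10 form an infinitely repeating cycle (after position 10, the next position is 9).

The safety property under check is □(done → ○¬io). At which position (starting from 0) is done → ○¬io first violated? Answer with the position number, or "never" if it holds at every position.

Check done → ○¬io at each position in order: 0 ✓, 1 ✓, 2 ✓, 3 ✓, 4 ✓, 5 ✓, 6 ✓, 7 ✓.
At position 8 the labels are {done, running} and the next position 9 has {blocked, done, io, running}, so done → ○¬io is false there. This is the first violation.

8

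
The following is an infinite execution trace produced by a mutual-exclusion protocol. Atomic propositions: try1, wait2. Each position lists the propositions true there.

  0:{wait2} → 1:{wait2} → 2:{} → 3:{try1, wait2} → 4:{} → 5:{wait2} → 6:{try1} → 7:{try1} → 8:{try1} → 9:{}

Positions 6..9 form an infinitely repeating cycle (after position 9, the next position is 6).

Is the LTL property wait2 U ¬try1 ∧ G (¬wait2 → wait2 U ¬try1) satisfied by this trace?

Walking from position 0: ¬try1 first holds at position 0, and wait2 holds at every earlier position along the way, so wait2 U ¬try1 holds.
¬wait2 → wait2 U ¬try1 must hold at every position from 0 onward. It fails at position 6, so G (¬wait2 → wait2 U ¬try1) is false.
Positions where ¬wait2 holds: 2, 4, 6, 7, 8, 9.
Check wait2 U ¬try1 at each: 2→ok, 4→ok, 6→fails, 7→fails, 8→fails, 9→ok.
At position 0: wait2 U ¬try1 is true; G (¬wait2 → wait2 U ¬try1) is false; so wait2 U ¬try1 ∧ G (¬wait2 → wait2 U ¬try1) is false.

Violated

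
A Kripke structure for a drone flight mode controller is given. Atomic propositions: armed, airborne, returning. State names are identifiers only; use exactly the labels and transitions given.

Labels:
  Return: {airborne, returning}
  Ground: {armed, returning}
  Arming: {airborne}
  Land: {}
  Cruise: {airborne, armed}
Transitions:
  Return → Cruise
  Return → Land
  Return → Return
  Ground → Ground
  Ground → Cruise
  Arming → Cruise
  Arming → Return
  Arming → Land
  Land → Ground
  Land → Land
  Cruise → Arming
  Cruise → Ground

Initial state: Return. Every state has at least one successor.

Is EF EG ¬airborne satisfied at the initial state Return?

Yes

States satisfying EG ¬airborne: {Ground, Land}.
States satisfying EF EG ¬airborne: {Return, Ground, Arming, Land, Cruise}.
Some path from Return reaches a state where EG ¬airborne holds.
Return ∈ Sat(EF EG ¬airborne).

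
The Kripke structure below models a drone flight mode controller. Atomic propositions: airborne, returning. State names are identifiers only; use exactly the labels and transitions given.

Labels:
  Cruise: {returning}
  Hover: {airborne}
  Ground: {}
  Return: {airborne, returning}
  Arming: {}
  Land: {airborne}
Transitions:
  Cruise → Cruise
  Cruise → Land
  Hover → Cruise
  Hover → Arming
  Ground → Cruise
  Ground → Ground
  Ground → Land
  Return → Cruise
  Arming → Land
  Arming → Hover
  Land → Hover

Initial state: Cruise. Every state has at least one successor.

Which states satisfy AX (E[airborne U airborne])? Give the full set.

States satisfying E[airborne U airborne]: {Hover, Return, Land}.
States satisfying AX (E[airborne U airborne]): {Arming, Land}.

{Arming, Land}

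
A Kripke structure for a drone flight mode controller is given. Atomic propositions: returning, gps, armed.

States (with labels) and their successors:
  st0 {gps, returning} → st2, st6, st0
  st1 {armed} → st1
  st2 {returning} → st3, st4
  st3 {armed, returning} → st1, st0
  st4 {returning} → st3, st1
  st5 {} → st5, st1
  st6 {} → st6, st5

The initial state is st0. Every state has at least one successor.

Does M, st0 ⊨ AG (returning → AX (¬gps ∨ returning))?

States satisfying returning → AX (¬gps ∨ returning): {st0, st1, st2, st3, st4, st5, st6}.
States satisfying AG (returning → AX (¬gps ∨ returning)): {st0, st1, st2, st3, st4, st5, st6}.
Every state reachable from st0 satisfies returning → AX (¬gps ∨ returning).
st0 ∈ Sat(AG (returning → AX (¬gps ∨ returning))).

Holds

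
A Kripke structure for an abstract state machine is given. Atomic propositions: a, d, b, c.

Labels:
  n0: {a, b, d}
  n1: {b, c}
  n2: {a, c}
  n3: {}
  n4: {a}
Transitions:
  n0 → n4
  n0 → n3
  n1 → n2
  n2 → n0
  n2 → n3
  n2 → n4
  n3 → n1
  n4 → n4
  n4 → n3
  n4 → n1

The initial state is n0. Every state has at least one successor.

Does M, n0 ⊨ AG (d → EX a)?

Holds

States satisfying d → EX a: {n0, n1, n2, n3, n4}.
States satisfying AG (d → EX a): {n0, n1, n2, n3, n4}.
Every state reachable from n0 satisfies d → EX a.
n0 ∈ Sat(AG (d → EX a)).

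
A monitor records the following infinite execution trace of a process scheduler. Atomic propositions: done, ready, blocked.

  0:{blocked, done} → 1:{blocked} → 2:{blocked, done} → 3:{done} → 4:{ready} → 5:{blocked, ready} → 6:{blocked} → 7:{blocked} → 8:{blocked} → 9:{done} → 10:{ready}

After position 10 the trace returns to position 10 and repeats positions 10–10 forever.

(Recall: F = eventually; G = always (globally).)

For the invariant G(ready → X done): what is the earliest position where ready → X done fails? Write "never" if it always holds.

Check ready → X done at each position in order: 0 ✓, 1 ✓, 2 ✓, 3 ✓.
At position 4 the labels are {ready} and the next position 5 has {blocked, ready}, so ready → X done is false there. This is the first violation.

4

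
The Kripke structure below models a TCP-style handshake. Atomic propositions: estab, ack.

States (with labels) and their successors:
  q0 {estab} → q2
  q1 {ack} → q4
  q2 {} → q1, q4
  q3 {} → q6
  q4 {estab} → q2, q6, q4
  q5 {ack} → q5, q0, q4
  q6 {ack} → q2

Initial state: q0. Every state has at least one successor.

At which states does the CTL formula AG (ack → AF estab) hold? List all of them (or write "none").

States satisfying ack → AF estab: {q0, q1, q2, q3, q4, q6}.
States satisfying AG (ack → AF estab): {q0, q1, q2, q3, q4, q6}.

{q0, q1, q2, q3, q4, q6}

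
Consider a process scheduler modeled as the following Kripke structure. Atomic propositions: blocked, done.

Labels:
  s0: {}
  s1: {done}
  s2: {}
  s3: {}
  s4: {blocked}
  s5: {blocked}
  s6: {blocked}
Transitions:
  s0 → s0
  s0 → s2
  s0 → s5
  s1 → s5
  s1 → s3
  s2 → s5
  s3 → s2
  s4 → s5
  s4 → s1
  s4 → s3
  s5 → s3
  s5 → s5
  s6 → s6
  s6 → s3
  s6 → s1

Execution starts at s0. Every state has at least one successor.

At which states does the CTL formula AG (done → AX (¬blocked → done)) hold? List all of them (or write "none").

States satisfying done → AX (¬blocked → done): {s0, s2, s3, s4, s5, s6}.
States satisfying AG (done → AX (¬blocked → done)): {s0, s2, s3, s5}.

{s0, s2, s3, s5}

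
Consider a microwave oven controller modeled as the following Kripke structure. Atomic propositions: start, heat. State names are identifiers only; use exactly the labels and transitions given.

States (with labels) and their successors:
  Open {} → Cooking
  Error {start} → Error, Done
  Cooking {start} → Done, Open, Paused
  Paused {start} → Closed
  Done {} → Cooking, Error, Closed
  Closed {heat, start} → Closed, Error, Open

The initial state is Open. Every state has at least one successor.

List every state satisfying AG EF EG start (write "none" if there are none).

{Open, Error, Cooking, Paused, Done, Closed}

States satisfying EF EG start: {Open, Error, Cooking, Paused, Done, Closed}.
States satisfying AG EF EG start: {Open, Error, Cooking, Paused, Done, Closed}.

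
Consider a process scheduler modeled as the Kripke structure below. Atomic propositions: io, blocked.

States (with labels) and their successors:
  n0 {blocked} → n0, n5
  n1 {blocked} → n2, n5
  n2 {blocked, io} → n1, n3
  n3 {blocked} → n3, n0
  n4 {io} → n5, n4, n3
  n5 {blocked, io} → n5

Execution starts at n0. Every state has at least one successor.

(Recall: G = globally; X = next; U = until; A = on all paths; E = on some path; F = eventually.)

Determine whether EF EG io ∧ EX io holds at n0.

Holds

States satisfying EG io: {n4, n5}.
States satisfying EF EG io: {n0, n1, n2, n3, n4, n5}.
States satisfying io: {n2, n4, n5}.
States satisfying EX io: {n0, n1, n4, n5}.
States satisfying EF EG io ∧ EX io: {n0, n1, n4, n5}.
n0 ∈ Sat(EF EG io ∧ EX io).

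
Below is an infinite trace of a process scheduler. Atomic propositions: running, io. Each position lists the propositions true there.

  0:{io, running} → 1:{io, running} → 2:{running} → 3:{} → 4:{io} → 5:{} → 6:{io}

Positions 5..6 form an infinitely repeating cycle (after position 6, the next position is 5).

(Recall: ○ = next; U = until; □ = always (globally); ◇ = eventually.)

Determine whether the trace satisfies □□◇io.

Holds

□◇io holds at every position 0..6, and those are all positions ever visited, so □□◇io holds.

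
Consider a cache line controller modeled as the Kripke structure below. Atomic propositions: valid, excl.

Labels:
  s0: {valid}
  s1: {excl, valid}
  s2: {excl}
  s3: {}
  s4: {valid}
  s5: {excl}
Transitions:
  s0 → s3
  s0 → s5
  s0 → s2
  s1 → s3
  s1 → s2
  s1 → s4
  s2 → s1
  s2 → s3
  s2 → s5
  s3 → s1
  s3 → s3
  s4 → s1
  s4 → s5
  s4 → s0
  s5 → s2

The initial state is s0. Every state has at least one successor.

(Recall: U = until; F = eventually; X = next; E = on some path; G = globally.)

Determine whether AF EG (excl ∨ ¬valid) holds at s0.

Yes

States satisfying EG (excl ∨ ¬valid): {s1, s2, s3, s5}.
States satisfying AF EG (excl ∨ ¬valid): {s0, s1, s2, s3, s4, s5}.
s0 ∈ Sat(AF EG (excl ∨ ¬valid)).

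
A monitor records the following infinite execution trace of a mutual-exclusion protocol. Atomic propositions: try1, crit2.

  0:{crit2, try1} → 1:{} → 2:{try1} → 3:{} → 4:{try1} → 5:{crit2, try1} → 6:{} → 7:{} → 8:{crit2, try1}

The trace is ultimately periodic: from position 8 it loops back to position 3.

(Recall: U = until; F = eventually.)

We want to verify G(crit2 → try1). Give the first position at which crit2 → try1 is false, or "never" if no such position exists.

never

crit2 → try1 holds at every position 0..8, and those are all the positions the trace ever visits, so the invariant G(crit2 → try1) is never violated.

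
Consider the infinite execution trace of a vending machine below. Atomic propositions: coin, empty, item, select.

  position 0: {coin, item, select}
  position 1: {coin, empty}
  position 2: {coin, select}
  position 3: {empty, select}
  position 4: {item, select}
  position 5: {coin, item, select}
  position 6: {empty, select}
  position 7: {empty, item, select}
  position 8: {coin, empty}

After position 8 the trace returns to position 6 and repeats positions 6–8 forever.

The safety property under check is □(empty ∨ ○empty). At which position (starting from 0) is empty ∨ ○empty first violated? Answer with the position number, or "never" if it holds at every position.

4

Check empty ∨ ○empty at each position in order: 0 ✓, 1 ✓, 2 ✓, 3 ✓.
At position 4 the labels are {item, select} and the next position 5 has {coin, item, select}, so empty ∨ ○empty is false there. This is the first violation.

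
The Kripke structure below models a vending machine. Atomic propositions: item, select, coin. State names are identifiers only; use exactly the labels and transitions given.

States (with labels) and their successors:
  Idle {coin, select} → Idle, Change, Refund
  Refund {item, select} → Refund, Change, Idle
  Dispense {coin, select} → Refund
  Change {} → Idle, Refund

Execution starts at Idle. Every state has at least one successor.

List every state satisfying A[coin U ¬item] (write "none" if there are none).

{Idle, Dispense, Change}

States satisfying coin: {Idle, Dispense}.
States satisfying ¬item: {Idle, Dispense, Change}.
States satisfying A[coin U ¬item]: {Idle, Dispense, Change}.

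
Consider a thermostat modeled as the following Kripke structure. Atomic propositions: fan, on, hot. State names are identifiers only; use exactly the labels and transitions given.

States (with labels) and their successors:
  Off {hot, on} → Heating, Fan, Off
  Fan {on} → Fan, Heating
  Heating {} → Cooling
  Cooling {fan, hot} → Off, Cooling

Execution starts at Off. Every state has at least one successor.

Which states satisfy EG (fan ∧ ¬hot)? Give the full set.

none

States satisfying fan ∧ ¬hot: ∅.
States satisfying EG (fan ∧ ¬hot): ∅.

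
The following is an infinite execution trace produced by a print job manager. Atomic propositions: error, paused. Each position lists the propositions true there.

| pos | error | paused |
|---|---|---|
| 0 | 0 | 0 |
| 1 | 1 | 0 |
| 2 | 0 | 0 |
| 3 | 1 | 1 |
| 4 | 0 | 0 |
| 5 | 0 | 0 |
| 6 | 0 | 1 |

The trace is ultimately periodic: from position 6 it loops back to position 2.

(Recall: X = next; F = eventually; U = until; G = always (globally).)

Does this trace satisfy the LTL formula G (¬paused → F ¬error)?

¬paused → F ¬error holds at every position 0..6, and those are all positions ever visited, so G (¬paused → F ¬error) holds.
Positions where ¬paused holds: 0, 1, 2, 4, 5.
Check F ¬error at each: 0→ok, 1→ok, 2→ok, 4→ok, 5→ok.

Yes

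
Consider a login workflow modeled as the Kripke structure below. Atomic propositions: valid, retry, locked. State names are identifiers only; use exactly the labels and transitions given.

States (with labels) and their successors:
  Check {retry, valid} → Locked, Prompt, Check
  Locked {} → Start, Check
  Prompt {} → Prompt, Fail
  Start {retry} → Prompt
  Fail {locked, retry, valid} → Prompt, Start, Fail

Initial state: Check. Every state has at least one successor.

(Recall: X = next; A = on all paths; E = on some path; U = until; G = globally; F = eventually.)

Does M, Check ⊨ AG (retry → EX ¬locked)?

Yes

States satisfying retry → EX ¬locked: {Check, Locked, Prompt, Start, Fail}.
States satisfying AG (retry → EX ¬locked): {Check, Locked, Prompt, Start, Fail}.
Every state reachable from Check satisfies retry → EX ¬locked.
Check ∈ Sat(AG (retry → EX ¬locked)).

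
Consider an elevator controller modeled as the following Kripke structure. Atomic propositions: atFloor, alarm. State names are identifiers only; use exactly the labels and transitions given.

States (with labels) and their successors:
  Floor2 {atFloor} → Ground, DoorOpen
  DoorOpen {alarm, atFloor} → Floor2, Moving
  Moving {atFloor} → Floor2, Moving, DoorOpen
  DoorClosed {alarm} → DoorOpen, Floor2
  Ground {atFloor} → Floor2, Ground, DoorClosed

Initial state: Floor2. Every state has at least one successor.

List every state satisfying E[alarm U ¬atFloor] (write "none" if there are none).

{DoorClosed}

States satisfying alarm: {DoorOpen, DoorClosed}.
States satisfying ¬atFloor: {DoorClosed}.
States satisfying E[alarm U ¬atFloor]: {DoorClosed}.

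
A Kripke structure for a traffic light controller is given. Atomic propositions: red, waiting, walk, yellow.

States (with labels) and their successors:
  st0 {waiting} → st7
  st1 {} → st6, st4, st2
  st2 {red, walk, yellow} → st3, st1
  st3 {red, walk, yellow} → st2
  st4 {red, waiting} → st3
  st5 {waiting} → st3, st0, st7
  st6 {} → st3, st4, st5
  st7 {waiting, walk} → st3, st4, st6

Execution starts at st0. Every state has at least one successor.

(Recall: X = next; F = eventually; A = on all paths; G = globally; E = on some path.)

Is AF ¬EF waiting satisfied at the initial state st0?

States satisfying ¬EF waiting: ∅.
States satisfying AF ¬EF waiting: ∅.
There is a path from st0 along which ¬EF waiting never holds.
st0 ∉ Sat(AF ¬EF waiting).

Violated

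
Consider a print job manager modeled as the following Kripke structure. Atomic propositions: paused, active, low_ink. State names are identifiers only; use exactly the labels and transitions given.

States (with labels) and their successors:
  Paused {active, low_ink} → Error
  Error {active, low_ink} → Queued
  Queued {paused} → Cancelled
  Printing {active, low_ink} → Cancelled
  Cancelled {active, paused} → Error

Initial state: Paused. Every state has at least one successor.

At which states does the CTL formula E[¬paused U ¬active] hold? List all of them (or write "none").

States satisfying ¬paused: {Paused, Error, Printing}.
States satisfying ¬active: {Queued}.
States satisfying E[¬paused U ¬active]: {Paused, Error, Queued}.

{Paused, Error, Queued}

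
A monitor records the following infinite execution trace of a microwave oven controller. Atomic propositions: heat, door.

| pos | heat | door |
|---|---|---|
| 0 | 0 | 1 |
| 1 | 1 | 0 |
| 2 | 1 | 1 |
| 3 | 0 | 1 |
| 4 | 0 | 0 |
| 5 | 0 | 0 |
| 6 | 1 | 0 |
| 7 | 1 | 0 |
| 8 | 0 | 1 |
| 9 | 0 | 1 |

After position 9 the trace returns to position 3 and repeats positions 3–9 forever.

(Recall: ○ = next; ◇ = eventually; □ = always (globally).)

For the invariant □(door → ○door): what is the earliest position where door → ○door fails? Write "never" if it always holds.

0

At position 0 the labels are {door} and the next position 1 has {heat}, so door → ○door is false there. This is the first violation.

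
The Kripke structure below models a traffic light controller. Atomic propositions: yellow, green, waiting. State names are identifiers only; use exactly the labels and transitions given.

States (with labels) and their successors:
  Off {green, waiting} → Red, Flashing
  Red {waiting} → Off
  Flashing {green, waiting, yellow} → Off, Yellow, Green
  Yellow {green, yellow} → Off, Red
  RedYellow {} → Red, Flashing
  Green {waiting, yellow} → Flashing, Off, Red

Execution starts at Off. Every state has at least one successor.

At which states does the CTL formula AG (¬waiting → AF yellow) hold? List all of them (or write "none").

States satisfying ¬waiting → AF yellow: {Off, Red, Flashing, Yellow, Green}.
States satisfying AG (¬waiting → AF yellow): {Off, Red, Flashing, Yellow, Green}.

{Off, Red, Flashing, Yellow, Green}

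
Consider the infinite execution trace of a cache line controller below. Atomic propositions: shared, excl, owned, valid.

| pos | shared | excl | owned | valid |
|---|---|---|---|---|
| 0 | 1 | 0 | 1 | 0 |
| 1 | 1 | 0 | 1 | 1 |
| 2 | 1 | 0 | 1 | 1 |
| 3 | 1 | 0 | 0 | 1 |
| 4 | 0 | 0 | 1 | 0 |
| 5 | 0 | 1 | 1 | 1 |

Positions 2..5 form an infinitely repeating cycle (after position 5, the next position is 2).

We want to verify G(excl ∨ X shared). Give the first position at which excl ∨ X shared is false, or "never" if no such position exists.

3

Check excl ∨ X shared at each position in order: 0 ✓, 1 ✓, 2 ✓.
At position 3 the labels are {shared, valid} and the next position 4 has {owned}, so excl ∨ X shared is false there. This is the first violation.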